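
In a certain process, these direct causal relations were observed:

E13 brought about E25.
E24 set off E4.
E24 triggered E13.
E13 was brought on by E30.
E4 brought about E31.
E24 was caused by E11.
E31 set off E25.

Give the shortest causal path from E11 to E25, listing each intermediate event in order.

E11 → E24
E24 → E13
E13 → E25
Length: 3 steps.

E11 → E24 → E13 → E25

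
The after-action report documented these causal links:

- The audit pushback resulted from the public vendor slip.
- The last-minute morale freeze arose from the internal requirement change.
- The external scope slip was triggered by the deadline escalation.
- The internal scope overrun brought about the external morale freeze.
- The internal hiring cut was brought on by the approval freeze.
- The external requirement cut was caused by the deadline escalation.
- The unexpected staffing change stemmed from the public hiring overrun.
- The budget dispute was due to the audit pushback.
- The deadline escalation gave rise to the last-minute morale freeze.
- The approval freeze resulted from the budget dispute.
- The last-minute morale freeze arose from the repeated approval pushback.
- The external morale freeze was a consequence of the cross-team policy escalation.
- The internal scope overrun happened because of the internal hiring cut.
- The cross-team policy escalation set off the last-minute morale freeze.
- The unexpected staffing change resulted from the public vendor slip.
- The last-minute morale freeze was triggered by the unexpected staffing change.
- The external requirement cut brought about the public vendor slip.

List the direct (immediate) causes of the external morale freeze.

the cross-team policy escalation, the internal scope overrun

Upstream contributors include the deadline escalation, the external requirement cut, the public vendor slip, the audit pushback, the budget dispute, the approval freeze, the internal hiring cut, but only the cross-team policy escalation, the internal scope overrun feed directly into the external morale freeze.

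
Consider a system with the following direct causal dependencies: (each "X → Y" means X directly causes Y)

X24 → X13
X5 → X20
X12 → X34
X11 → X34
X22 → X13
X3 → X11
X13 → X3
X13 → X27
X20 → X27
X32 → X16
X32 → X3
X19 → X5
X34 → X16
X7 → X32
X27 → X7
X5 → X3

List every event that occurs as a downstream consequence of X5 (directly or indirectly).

Direct effects: X20, X3.
2 steps out: X27, X11.
3 steps out: X7, X34.
4 steps out: X32, X16.
Not reachable from it: X22, X19, X24, X13, X12.

X11, X16, X20, X27, X3, X32, X34, X7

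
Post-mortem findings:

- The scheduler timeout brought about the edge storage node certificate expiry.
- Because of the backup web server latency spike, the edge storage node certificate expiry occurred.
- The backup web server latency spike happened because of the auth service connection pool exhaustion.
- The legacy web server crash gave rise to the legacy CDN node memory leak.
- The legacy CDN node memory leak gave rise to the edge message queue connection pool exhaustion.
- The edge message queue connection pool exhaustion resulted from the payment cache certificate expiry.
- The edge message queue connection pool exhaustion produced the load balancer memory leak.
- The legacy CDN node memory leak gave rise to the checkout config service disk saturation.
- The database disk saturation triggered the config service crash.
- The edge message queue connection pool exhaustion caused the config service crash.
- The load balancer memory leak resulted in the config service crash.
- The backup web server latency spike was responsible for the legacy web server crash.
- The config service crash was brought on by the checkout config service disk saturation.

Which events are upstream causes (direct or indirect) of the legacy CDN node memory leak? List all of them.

the auth service connection pool exhaustion, the backup web server latency spike, the legacy web server crash

Immediate cause of the legacy CDN node memory leak: the legacy web server crash.
Further upstream: the auth service connection pool exhaustion, the backup web server latency spike.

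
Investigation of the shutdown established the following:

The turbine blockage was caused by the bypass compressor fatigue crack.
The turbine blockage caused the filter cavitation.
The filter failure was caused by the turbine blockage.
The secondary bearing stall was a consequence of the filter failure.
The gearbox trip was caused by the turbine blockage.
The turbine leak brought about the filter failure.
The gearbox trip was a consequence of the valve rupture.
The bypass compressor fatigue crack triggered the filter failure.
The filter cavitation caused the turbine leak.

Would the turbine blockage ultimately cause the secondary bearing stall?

There is a causal chain: the turbine blockage → the filter failure → the secondary bearing stall.

Yes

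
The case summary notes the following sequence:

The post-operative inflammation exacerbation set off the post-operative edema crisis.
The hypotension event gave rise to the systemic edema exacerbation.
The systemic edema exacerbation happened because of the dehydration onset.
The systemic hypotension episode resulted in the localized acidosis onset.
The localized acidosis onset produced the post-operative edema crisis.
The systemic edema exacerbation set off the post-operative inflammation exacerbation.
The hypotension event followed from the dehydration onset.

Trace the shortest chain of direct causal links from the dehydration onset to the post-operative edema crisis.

the dehydration onset → the systemic edema exacerbation → the post-operative inflammation exacerbation → the post-operative edema crisis

the dehydration onset → the systemic edema exacerbation
the systemic edema exacerbation → the post-operative inflammation exacerbation
the post-operative inflammation exacerbation → the post-operative edema crisis
Length: 3 steps.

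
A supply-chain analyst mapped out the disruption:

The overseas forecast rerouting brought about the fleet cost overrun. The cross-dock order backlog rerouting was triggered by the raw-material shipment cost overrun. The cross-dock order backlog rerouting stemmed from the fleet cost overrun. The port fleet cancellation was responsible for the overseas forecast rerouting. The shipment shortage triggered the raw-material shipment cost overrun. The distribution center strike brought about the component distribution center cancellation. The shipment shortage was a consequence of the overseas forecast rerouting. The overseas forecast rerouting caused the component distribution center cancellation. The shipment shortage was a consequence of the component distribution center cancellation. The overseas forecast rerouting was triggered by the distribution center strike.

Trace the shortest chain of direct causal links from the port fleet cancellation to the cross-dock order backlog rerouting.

the port fleet cancellation → the overseas forecast rerouting → the fleet cost overrun → the cross-dock order backlog rerouting

the port fleet cancellation → the overseas forecast rerouting
the overseas forecast rerouting → the fleet cost overrun
the fleet cost overrun → the cross-dock order backlog rerouting
Length: 3 steps.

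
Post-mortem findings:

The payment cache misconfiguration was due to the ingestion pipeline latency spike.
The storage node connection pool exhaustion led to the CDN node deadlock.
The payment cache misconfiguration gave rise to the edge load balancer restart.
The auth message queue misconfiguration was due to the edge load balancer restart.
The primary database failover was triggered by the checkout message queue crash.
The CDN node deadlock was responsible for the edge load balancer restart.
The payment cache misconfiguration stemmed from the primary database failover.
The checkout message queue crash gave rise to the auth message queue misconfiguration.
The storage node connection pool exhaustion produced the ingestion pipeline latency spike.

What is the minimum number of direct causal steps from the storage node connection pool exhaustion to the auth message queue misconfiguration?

Shortest chain: the storage node connection pool exhaustion → the CDN node deadlock → the edge load balancer restart → the auth message queue misconfiguration.

3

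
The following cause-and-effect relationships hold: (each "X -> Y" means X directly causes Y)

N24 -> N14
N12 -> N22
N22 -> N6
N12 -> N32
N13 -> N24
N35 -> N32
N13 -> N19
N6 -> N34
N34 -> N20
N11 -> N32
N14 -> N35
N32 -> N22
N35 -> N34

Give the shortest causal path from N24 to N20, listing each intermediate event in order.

N24 → N14 → N35 → N34 → N20

N24 → N14
N14 → N35
N35 → N34
N34 → N20
Length: 4 steps.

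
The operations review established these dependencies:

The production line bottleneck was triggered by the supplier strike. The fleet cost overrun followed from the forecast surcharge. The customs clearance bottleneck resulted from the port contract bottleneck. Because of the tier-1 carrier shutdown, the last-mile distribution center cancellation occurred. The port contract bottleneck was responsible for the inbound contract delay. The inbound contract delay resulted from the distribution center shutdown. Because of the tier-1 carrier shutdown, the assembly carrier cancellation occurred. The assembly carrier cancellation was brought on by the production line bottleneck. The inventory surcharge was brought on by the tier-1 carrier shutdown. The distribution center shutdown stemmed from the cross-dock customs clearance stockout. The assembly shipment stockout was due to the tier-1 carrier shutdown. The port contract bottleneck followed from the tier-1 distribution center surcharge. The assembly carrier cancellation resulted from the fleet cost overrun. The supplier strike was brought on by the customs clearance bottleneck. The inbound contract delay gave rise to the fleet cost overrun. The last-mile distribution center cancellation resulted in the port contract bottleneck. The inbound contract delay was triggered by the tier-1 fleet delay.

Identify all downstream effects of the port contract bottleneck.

Direct effects: the customs clearance bottleneck, the inbound contract delay.
2 steps out: the supplier strike, the fleet cost overrun.
3 steps out: the production line bottleneck, the assembly carrier cancellation.
Not reachable from it: the tier-1 distribution center surcharge, the tier-1 carrier shutdown, the assembly shipment stockout, the cross-dock customs clearance stockout, the last-mile distribution center cancellation, the inventory surcharge, the tier-1 fleet delay, the distribution center shutdown, the forecast surcharge.

the assembly carrier cancellation, the customs clearance bottleneck, the fleet cost overrun, the inbound contract delay, the production line bottleneck, the supplier strike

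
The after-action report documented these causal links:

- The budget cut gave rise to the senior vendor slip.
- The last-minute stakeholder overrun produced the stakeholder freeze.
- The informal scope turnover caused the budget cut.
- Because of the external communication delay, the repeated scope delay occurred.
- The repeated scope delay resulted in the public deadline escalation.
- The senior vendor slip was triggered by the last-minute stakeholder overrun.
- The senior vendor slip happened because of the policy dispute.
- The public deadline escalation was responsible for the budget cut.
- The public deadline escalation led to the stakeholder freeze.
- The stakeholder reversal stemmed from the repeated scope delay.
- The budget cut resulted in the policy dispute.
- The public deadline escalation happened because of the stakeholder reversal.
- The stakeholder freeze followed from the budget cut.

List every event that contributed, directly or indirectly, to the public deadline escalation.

Immediate causes of the public deadline escalation: the repeated scope delay, the stakeholder reversal.
Further upstream: the external communication delay.

the external communication delay, the repeated scope delay, the stakeholder reversal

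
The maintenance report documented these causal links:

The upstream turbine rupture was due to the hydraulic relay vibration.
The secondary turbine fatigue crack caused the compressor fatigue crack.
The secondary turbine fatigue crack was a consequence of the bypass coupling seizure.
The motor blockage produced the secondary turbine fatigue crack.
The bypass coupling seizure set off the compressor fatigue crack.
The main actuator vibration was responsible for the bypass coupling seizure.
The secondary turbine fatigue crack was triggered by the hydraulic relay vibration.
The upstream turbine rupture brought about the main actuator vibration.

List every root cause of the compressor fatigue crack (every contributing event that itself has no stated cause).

Tracing upstream from the compressor fatigue crack: the compressor fatigue crack ← the secondary turbine fatigue crack ← the hydraulic relay vibration.
A separate upstream branch: the compressor fatigue crack ← the secondary turbine fatigue crack ← the motor blockage.
Each of those chain origins has no stated cause.

the hydraulic relay vibration, the motor blockage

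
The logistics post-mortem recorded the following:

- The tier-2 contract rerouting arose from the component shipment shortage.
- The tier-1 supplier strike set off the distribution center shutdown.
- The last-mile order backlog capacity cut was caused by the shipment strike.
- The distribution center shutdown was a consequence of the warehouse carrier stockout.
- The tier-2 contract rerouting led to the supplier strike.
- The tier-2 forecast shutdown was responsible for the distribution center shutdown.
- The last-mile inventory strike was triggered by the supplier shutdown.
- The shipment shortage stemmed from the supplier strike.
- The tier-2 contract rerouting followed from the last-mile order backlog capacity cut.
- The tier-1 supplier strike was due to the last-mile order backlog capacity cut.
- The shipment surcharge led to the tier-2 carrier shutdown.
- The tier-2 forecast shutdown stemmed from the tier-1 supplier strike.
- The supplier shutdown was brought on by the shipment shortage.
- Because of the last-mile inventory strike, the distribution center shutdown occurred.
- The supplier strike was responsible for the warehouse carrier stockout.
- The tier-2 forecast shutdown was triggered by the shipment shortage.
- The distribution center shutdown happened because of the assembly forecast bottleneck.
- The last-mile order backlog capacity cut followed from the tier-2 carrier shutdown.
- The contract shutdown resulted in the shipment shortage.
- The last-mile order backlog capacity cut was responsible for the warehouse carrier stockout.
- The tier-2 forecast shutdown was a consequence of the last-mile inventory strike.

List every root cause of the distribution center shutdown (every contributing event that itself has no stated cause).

Tracing upstream from the distribution center shutdown: the distribution center shutdown ← the tier-2 forecast shutdown ← the shipment shortage ← the contract shutdown.
A separate upstream branch: the distribution center shutdown ← the warehouse carrier stockout ← the last-mile order backlog capacity cut ← the tier-2 carrier shutdown ← the shipment surcharge.
A separate upstream branch: the distribution center shutdown ← the warehouse carrier stockout ← the supplier strike ← the tier-2 contract rerouting ← the component shipment shortage.
A separate upstream branch: the distribution center shutdown ← the assembly forecast bottleneck.
A separate upstream branch: the distribution center shutdown ← the warehouse carrier stockout ← the last-mile order backlog capacity cut ← the shipment strike.
Each of those chain origins has no stated cause.

the assembly forecast bottleneck, the component shipment shortage, the contract shutdown, the shipment strike, the shipment surcharge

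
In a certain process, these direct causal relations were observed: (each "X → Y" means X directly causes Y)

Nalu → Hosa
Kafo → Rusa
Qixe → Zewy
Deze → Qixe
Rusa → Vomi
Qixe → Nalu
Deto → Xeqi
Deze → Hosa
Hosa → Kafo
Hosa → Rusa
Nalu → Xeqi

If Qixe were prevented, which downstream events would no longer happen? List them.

Nalu, Zewy

Downstream of Qixe: Nalu, Xeqi, Hosa, Kafo, Rusa, Zewy, Vomi.
Of those, still caused via another path: Xeqi, Hosa, Kafo, Rusa, Vomi.
The remainder have no surviving cause.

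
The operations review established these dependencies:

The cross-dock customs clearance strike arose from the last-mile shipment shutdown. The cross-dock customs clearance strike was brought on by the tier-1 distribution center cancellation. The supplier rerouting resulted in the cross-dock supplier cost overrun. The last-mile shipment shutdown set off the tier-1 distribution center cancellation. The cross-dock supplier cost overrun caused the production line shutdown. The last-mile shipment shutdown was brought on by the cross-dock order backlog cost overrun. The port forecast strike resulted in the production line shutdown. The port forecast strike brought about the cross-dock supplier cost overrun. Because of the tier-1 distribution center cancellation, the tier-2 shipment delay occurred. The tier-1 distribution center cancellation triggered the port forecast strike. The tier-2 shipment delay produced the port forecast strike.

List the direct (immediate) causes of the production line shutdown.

the cross-dock supplier cost overrun, the port forecast strike

Upstream contributors include the cross-dock order backlog cost overrun, the last-mile shipment shutdown, the tier-1 distribution center cancellation, the tier-2 shipment delay, the supplier rerouting, but only the cross-dock supplier cost overrun, the port forecast strike feed directly into the production line shutdown.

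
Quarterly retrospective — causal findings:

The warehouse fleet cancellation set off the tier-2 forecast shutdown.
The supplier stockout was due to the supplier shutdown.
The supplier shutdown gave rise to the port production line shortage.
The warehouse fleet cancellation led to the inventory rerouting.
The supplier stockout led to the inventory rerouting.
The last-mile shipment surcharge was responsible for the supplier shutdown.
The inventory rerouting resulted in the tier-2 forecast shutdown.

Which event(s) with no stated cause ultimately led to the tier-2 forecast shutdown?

the last-mile shipment surcharge, the warehouse fleet cancellation

Tracing upstream from the tier-2 forecast shutdown: the tier-2 forecast shutdown ← the inventory rerouting ← the supplier stockout ← the supplier shutdown ← the last-mile shipment surcharge.
A separate upstream branch: the tier-2 forecast shutdown ← the warehouse fleet cancellation.
Each of those chain origins has no stated cause.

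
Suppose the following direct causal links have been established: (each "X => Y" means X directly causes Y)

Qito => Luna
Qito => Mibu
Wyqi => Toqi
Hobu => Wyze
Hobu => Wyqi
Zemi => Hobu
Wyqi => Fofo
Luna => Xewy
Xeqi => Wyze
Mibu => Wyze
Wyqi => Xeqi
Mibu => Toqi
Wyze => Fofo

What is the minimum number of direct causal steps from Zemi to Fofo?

Shortest chain: Zemi → Hobu → Wyqi → Fofo.

3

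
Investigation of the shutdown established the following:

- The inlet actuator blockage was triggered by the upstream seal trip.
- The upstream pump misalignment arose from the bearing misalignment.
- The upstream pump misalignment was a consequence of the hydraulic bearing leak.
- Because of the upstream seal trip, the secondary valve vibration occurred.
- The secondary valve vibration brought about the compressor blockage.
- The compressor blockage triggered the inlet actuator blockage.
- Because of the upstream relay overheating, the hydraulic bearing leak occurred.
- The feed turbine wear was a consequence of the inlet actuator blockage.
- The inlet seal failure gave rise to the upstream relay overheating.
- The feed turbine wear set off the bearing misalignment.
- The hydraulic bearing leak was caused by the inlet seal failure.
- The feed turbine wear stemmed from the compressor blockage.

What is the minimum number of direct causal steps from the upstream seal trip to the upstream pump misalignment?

4

Shortest chain: the upstream seal trip → the inlet actuator blockage → the feed turbine wear → the bearing misalignment → the upstream pump misalignment.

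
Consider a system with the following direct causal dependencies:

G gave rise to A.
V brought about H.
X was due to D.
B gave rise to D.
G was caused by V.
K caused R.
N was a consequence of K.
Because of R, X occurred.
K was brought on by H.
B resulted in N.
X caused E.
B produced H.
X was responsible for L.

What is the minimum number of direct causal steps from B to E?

Shortest chain: B → D → X → E.

3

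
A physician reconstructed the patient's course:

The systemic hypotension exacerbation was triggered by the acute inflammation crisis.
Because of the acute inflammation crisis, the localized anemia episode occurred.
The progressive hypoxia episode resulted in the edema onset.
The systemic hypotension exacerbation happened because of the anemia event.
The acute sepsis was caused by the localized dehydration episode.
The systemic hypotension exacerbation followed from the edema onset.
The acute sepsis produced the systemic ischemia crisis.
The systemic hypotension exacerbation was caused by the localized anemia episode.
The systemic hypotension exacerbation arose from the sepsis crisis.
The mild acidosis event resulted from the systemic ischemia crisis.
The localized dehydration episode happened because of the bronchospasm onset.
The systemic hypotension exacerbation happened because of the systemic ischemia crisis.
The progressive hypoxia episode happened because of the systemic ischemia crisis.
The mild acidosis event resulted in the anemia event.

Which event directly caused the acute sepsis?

Upstream contributors include the bronchospasm onset, but only the localized dehydration episode feeds directly into the acute sepsis.

the localized dehydration episode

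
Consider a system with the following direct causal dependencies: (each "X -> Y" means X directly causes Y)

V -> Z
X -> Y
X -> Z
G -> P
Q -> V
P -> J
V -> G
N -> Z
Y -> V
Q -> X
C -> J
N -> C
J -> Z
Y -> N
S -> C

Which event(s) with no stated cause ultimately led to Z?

Q, S

Tracing upstream from Z: Z ← X ← Q.
A separate upstream branch: Z ← J ← C ← S.
Each of those chain origins has no stated cause.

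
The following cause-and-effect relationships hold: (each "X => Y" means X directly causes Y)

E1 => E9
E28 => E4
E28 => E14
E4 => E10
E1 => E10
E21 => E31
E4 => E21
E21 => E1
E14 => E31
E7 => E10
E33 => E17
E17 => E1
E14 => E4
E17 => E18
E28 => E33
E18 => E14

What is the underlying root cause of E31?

E28

Tracing upstream from E31: E31 ← E14 ← E28.
E28 has no stated cause, so it is the root.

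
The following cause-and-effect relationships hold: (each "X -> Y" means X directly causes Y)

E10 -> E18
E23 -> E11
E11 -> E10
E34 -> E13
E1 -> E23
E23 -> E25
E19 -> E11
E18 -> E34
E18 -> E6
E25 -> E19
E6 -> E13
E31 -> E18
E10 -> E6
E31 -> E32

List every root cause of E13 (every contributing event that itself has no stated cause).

Tracing upstream from E13: E13 ← E34 ← E18 ← E31.
A separate upstream branch: E13 ← E6 ← E10 ← E11 ← E23 ← E1.
Each of those chain origins has no stated cause.

E1, E31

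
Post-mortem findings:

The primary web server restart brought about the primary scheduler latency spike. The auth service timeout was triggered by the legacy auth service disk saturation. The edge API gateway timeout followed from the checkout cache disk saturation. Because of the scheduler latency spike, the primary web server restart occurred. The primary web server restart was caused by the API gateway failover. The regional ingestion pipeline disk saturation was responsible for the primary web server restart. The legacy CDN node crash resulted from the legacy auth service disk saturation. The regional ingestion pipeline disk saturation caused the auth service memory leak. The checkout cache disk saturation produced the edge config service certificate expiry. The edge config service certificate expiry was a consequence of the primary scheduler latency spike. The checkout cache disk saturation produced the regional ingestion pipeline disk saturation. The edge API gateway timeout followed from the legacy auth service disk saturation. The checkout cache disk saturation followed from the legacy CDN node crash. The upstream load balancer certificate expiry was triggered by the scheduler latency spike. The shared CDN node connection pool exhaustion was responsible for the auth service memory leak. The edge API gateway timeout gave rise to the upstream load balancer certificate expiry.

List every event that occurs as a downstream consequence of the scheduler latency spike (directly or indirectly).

the edge config service certificate expiry, the primary scheduler latency spike, the primary web server restart, the upstream load balancer certificate expiry

Direct effects: the primary web server restart, the upstream load balancer certificate expiry.
2 steps out: the primary scheduler latency spike.
3 steps out: the edge config service certificate expiry.
Not reachable from it: the API gateway failover, the shared CDN node connection pool exhaustion, the legacy auth service disk saturation, the legacy CDN node crash, the auth service timeout, the checkout cache disk saturation, the edge API gateway timeout, the regional ingestion pipeline disk saturation, the auth service memory leak.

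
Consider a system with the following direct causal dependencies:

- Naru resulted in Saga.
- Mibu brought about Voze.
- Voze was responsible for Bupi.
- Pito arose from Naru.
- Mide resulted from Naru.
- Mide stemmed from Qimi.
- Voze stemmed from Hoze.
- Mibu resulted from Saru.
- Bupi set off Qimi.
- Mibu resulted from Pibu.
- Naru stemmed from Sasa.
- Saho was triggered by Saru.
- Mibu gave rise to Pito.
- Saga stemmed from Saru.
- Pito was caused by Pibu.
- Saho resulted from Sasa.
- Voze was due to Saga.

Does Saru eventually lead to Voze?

There is a causal chain: Saru → Mibu → Voze.

Yes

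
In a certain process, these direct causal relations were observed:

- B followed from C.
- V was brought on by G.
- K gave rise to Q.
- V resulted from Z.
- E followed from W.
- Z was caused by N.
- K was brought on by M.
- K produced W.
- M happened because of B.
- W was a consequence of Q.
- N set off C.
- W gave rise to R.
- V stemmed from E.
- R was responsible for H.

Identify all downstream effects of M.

Direct effects: K.
2 steps out: Q, W.
3 steps out: E, R.
4 steps out: H, V.
Not reachable from it: N, C, B, Z, G.

E, H, K, Q, R, V, W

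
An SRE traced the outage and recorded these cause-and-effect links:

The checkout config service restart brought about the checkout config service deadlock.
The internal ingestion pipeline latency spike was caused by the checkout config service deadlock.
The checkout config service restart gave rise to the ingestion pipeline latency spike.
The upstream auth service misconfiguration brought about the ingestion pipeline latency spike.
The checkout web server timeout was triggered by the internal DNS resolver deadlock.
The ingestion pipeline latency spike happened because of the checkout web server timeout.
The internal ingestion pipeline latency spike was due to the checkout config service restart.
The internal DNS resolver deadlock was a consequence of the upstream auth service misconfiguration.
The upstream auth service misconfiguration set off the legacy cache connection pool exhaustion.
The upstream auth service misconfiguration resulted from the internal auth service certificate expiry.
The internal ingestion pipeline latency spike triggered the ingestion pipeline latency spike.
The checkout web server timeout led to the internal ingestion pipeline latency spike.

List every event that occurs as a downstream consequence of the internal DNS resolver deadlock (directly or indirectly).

the checkout web server timeout, the ingestion pipeline latency spike, the internal ingestion pipeline latency spike

Direct effects: the checkout web server timeout.
2 steps out: the internal ingestion pipeline latency spike, the ingestion pipeline latency spike.
Not reachable from it: the internal auth service certificate expiry, the checkout config service restart, the upstream auth service misconfiguration, the legacy cache connection pool exhaustion, the checkout config service deadlock.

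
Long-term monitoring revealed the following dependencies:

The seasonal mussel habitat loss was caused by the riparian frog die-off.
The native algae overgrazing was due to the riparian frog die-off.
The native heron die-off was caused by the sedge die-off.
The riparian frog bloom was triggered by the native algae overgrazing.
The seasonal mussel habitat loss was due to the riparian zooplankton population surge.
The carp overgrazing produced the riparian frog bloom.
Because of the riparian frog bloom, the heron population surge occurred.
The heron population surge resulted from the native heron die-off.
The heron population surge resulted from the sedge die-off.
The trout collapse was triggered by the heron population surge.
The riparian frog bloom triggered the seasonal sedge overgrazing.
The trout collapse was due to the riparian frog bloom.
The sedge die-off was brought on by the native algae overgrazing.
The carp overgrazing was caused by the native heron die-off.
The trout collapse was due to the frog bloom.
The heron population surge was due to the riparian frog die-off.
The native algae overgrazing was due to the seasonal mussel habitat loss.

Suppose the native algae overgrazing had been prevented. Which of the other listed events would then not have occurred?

Downstream of the native algae overgrazing: the sedge die-off, the native heron die-off, the carp overgrazing, the riparian frog bloom, the heron population surge, the trout collapse, the seasonal sedge overgrazing.
Of those, still caused via another path: the heron population surge, the trout collapse.
The remainder have no surviving cause.

the carp overgrazing, the native heron die-off, the riparian frog bloom, the seasonal sedge overgrazing, the sedge die-off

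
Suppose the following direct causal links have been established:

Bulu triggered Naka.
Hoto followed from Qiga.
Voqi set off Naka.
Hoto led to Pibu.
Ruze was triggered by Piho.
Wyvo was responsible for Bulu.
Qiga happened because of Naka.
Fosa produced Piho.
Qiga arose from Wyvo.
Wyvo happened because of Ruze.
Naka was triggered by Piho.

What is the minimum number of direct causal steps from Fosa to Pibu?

Shortest chain: Fosa → Piho → Naka → Qiga → Hoto → Pibu.

5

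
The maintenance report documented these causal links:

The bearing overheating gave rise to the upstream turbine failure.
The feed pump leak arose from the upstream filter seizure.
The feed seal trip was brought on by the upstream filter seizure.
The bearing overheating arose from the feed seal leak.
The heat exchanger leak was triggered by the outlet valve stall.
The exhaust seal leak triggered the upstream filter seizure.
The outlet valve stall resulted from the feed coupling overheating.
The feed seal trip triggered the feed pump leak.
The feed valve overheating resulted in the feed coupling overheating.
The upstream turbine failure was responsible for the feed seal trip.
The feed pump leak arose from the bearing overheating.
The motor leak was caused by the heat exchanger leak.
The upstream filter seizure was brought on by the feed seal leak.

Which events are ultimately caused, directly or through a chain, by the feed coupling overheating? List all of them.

Direct effects: the outlet valve stall.
2 steps out: the heat exchanger leak.
3 steps out: the motor leak.
Not reachable from it: the feed valve overheating, the exhaust seal leak, the feed seal leak, the bearing overheating, the upstream filter seizure, the upstream turbine failure, the feed seal trip, the feed pump leak.

the heat exchanger leak, the motor leak, the outlet valve stall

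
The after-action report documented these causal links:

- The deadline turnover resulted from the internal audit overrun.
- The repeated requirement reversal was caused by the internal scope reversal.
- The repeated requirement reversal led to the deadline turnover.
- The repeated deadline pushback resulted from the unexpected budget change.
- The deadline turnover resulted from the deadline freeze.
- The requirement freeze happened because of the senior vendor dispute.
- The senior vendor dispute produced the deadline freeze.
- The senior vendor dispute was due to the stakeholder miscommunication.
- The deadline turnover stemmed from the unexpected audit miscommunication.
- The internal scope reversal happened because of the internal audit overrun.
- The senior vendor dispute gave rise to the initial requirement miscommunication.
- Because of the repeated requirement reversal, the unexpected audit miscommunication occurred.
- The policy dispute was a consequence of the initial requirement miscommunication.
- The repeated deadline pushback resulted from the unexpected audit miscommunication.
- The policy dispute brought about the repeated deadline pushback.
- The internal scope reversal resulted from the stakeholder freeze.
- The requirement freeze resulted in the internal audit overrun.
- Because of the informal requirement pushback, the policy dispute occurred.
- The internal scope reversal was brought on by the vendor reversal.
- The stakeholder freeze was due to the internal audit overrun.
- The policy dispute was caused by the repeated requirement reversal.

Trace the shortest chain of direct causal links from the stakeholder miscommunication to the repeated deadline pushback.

the stakeholder miscommunication → the senior vendor dispute
the senior vendor dispute → the initial requirement miscommunication
the initial requirement miscommunication → the policy dispute
the policy dispute → the repeated deadline pushback
Length: 4 steps.

the stakeholder miscommunication → the senior vendor dispute → the initial requirement miscommunication → the policy dispute → the repeated deadline pushback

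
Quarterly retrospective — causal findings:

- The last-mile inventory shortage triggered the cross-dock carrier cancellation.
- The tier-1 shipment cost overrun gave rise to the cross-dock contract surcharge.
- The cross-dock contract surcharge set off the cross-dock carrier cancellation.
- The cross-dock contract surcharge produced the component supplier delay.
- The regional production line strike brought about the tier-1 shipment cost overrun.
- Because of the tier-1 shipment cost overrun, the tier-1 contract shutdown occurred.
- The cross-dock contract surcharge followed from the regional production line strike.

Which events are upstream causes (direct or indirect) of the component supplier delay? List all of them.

the cross-dock contract surcharge, the regional production line strike, the tier-1 shipment cost overrun

Immediate cause of the component supplier delay: the cross-dock contract surcharge.
Further upstream: the regional production line strike, the tier-1 shipment cost overrun.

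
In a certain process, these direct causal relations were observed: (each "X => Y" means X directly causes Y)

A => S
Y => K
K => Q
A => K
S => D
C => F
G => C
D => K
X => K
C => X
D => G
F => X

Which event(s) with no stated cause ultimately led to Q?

A, Y

Tracing upstream from Q: Q ← K ← A.
A separate upstream branch: Q ← K ← Y.
Each of those chain origins has no stated cause.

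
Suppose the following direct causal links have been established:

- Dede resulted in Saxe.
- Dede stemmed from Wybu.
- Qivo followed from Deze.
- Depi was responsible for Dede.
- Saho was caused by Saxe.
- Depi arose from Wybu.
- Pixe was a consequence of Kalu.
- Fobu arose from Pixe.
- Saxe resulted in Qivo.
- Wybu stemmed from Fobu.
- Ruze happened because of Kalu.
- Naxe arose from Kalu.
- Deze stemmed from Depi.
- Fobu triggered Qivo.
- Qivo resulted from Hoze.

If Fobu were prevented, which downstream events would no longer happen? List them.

Downstream of Fobu: Wybu, Depi, Dede, Deze, Saxe, Saho, Qivo.
Of those, still caused via another path: Qivo.
The remainder have no surviving cause.

Dede, Depi, Deze, Saho, Saxe, Wybu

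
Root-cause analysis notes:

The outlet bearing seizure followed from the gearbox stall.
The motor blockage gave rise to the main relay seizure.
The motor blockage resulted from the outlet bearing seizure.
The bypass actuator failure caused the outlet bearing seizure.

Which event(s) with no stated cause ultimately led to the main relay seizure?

the bypass actuator failure, the gearbox stall

Tracing upstream from the main relay seizure: the main relay seizure ← the motor blockage ← the outlet bearing seizure ← the bypass actuator failure.
A separate upstream branch: the main relay seizure ← the motor blockage ← the outlet bearing seizure ← the gearbox stall.
Each of those chain origins has no stated cause.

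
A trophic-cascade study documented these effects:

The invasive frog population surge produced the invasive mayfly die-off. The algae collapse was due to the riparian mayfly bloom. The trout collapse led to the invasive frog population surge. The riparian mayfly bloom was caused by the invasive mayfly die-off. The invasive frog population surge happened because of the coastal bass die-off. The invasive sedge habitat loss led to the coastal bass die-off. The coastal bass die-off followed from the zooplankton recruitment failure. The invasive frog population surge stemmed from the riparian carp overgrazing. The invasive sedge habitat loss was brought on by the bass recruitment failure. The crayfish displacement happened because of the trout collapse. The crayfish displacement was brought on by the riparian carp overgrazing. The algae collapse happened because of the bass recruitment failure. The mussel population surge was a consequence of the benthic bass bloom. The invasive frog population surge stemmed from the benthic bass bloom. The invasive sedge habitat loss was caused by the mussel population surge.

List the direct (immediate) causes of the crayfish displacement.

the riparian carp overgrazing, the trout collapse → the crayfish displacement with nothing further upstream stated.

the riparian carp overgrazing, the trout collapse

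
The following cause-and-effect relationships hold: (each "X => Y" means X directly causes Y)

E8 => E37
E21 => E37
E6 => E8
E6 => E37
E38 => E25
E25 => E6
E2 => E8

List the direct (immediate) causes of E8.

E2, E6

Upstream contributors include E38, E25, but only E2, E6 feed directly into E8.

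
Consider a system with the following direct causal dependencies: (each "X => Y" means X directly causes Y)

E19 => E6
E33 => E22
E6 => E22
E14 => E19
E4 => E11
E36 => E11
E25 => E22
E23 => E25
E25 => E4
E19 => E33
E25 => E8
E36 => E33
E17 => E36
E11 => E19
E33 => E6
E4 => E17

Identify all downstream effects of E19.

Direct effects: E33, E6.
2 steps out: E22.
Not reachable from it: E23, E25, E4, E17, E36, E8, E11, E14.

E22, E33, E6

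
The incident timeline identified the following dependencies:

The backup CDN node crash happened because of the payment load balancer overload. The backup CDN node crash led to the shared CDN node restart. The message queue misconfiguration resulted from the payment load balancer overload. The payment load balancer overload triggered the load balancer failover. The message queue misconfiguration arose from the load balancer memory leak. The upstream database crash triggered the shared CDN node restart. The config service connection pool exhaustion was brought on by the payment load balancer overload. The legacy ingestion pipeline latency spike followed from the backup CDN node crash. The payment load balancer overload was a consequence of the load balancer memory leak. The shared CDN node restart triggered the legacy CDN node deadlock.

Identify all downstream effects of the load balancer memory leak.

the backup CDN node crash, the config service connection pool exhaustion, the legacy CDN node deadlock, the legacy ingestion pipeline latency spike, the load balancer failover, the message queue misconfiguration, the payment load balancer overload, the shared CDN node restart

Direct effects: the payment load balancer overload, the message queue misconfiguration.
2 steps out: the backup CDN node crash, the load balancer failover, the config service connection pool exhaustion.
3 steps out: the shared CDN node restart, the legacy ingestion pipeline latency spike.
4 steps out: the legacy CDN node deadlock.
Not reachable from it: the upstream database crash.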